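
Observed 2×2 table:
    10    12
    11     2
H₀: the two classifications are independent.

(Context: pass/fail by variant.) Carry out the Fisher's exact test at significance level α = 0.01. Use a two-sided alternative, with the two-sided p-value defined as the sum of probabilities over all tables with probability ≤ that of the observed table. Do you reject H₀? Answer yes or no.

reject H₀: no

Margins: r₁=22, r₂=13, c₁=21, c₂=14, n=35
p_obs = C(22,10)·C(13,11)/C(35,21); sum pmf over tables with pmf ≤ p_obs
p-value (two-sided) = 0.03374
At α=0.01: p ≥ α → fail to reject H₀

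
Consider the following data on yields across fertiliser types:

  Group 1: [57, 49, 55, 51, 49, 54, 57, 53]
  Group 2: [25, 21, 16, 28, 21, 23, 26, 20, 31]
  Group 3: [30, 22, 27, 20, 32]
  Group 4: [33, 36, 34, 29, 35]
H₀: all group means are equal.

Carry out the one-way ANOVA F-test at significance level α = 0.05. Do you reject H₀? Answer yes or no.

Group means [53.12, 23.44, 26.20, 33.40], grand mean 34.593
SSB = Σnᵢ(x̄ᵢ−x̄)² = 4225.421; SSW = ΣΣ(x−x̄ᵢ)² = 373.097
MSB = 4225.421/3 = 1408.4738; MSW = 373.097/23 = 16.2216
F = MSB/MSW = 86.8270
df = (3, 23)
p-value (upper-tail) = 0.00000
At α=0.05: p < α → reject H₀

reject H₀: yes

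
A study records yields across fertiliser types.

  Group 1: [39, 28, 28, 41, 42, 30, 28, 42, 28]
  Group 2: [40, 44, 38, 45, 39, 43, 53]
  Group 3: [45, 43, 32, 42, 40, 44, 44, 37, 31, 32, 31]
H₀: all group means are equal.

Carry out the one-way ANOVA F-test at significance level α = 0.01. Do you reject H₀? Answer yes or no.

reject H₀: no

Group means [34.00, 43.14, 38.27], grand mean 38.111
SSB = Σnᵢ(x̄ᵢ−x̄)² = 329.628; SSW = ΣΣ(x−x̄ᵢ)² = 853.039
MSB = 329.628/2 = 164.8139; MSW = 853.039/24 = 35.5433
F = MSB/MSW = 4.6370
df = (2, 24)
p-value (upper-tail) = 0.01983
At α=0.01: p ≥ α → fail to reject H₀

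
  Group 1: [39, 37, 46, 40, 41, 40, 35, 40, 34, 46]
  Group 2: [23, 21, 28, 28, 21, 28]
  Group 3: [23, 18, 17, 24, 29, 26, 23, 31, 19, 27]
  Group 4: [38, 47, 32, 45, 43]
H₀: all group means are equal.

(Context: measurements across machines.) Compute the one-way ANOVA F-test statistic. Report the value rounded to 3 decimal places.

test statistic = 32.862

Group means [39.80, 24.83, 23.70, 41.00], grand mean 31.903
SSB = Σnᵢ(x̄ᵢ−x̄)² = 2010.176; SSW = ΣΣ(x−x̄ᵢ)² = 550.533
MSB = 2010.176/3 = 670.0588; MSW = 550.533/27 = 20.3901
F = MSB/MSW = 32.8619
df = (3, 27)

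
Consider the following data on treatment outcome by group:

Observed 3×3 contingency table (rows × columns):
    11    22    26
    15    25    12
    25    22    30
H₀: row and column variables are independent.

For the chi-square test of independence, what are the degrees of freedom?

degrees of freedom = 4

df = (r−1)(c−1) = (3−1)·(3−1) = 4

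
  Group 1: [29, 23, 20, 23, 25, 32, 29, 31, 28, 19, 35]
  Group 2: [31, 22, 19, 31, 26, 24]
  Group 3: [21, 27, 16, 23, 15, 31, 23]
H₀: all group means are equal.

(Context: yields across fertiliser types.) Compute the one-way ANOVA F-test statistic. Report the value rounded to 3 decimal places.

Group means [26.73, 25.50, 22.29], grand mean 25.125
SSB = Σnᵢ(x̄ᵢ−x̄)² = 85.515; SSW = ΣΣ(x−x̄ᵢ)² = 573.110
MSB = 85.515/2 = 42.7573; MSW = 573.110/21 = 27.2910
F = MSB/MSW = 1.5667
df = (2, 21)

test statistic = 1.567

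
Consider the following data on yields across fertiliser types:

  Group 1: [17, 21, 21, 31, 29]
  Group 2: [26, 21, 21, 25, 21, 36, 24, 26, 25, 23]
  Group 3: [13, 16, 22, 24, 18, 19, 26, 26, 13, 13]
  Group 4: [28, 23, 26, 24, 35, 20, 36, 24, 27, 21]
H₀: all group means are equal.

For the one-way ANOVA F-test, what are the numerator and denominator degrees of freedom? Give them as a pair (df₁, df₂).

k = 4 groups, N = 35 total
df = (k−1, N−k) = (4−1, 35−4) = (3, 31)

degrees of freedom = [3, 31]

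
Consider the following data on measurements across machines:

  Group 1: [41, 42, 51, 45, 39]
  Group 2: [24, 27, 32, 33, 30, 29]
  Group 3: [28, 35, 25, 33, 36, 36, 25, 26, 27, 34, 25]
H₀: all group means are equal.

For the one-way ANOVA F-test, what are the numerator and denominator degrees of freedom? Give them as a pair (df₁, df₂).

k = 3 groups, N = 22 total
df = (k−1, N−k) = (3−1, 22−3) = (2, 19)

degrees of freedom = [2, 19]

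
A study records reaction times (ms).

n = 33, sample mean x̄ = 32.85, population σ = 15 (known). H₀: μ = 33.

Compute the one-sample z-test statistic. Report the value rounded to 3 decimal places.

test statistic = -0.057

SE = σ/√n = 15/√33 = 2.6112
z = (x̄−μ₀)/SE = (32.85−33)/2.6112 = -0.0574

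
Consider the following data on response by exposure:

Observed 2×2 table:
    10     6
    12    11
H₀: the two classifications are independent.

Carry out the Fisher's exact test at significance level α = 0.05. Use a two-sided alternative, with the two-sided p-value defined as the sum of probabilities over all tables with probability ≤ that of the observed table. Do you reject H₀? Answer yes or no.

Margins: r₁=16, r₂=23, c₁=22, c₂=17, n=39
p_obs = C(16,10)·C(23,12)/C(39,22); sum pmf over tables with pmf ≤ p_obs
p-value (two-sided) = 0.74348
At α=0.05: p ≥ α → fail to reject H₀

reject H₀: no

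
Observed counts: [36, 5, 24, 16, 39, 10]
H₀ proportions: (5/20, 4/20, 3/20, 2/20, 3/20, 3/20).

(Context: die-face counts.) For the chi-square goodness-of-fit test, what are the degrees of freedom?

df = k − 1 = 6 − 1 = 5

degrees of freedom = 5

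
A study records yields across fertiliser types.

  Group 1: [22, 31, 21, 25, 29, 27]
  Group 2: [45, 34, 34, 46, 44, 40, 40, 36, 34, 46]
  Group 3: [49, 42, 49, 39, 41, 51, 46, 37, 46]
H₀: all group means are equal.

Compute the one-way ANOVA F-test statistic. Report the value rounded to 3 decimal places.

test statistic = 28.207

Group means [25.83, 39.90, 44.44], grand mean 38.160
SSB = Σnᵢ(x̄ᵢ−x̄)² = 1297.404; SSW = ΣΣ(x−x̄ᵢ)² = 505.956
MSB = 1297.404/2 = 648.7022; MSW = 505.956/22 = 22.9980
F = MSB/MSW = 28.2069
df = (2, 22)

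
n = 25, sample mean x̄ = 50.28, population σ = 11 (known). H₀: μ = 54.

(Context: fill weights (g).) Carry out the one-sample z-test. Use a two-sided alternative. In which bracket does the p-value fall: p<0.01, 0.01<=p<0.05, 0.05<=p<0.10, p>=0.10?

SE = σ/√n = 11/√25 = 2.2000
z = (x̄−μ₀)/SE = (50.28−54)/2.2000 = -1.6909
p-value (two-sided) = 0.09085
→ bracket: 0.05<=p<0.10

p-value bracket: 0.05<=p<0.10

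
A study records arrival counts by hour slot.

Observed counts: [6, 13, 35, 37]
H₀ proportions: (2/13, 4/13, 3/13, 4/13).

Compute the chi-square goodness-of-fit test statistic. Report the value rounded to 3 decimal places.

test statistic = 24.833

n = 91; E_i = n·p_i = [14.00, 28.00, 21.00, 28.00]
χ² = (6−14.00)²/14.00 + (13−28.00)²/28.00 + (35−21.00)²/21.00 + (37−28.00)²/28.00 = 24.8333
df = 3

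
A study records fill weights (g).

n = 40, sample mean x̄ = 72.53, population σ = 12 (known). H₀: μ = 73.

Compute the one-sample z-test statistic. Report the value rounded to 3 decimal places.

SE = σ/√n = 12/√40 = 1.8974
z = (x̄−μ₀)/SE = (72.53−73)/1.8974 = -0.2477

test statistic = -0.248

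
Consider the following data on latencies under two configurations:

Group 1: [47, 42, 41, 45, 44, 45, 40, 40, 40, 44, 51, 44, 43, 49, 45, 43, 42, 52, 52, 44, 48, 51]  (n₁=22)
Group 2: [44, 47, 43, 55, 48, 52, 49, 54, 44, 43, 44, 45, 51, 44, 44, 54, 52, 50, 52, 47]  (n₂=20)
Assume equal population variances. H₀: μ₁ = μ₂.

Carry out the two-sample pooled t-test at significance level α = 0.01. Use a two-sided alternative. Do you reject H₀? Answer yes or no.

x̄₁=45.091, s₁=3.902, n₁=22
x̄₂=48.100, s₂=4.128, n₂=20
s_p² = [21·3.902² + 19·4.128²]/40 = 16.0905
SE = √(s_p²·(1/22+1/20)) = 1.2393
t = (45.091−48.100)/1.2393 = -2.4280
df = 40
p-value (two-sided) = 0.01977
At α=0.01: p ≥ α → fail to reject H₀

reject H₀: no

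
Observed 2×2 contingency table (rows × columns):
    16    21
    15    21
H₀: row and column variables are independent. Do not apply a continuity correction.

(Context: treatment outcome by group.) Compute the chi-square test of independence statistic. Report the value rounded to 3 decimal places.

test statistic = 0.019

Row totals [37, 36], col totals [31, 42], n=73
χ² = (16−15.71)²/15.71 + (21−21.29)²/21.29 + (15−15.29)²/15.29 + (21−20.71)²/20.71 = 0.0186
df = 1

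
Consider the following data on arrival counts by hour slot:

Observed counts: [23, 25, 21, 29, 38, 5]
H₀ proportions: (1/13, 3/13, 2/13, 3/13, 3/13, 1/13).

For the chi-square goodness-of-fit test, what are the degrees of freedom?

df = k − 1 = 6 − 1 = 5

degrees of freedom = 5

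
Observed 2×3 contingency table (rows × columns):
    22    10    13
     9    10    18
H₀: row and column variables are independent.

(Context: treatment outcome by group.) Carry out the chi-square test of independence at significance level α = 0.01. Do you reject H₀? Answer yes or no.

reject H₀: no

Row totals [45, 37], col totals [31, 20, 31], n=82
χ² = (22−17.01)²/17.01 + (10−10.98)²/10.98 + (13−17.01)²/17.01 + (9−13.99)²/13.99 + (10−9.02)²/9.02 + (18−13.99)²/13.99 = 5.5302
df = 2
p-value (upper-tail) = 0.06297
At α=0.01: p ≥ α → fail to reject H₀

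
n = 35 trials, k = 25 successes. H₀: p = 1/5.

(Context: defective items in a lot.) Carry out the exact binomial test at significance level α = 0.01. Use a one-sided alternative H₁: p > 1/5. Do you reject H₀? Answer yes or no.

Exact binomial: n=35, k=25, p₀=1/5=0.2000
P(X≥25) from Σ C(n,i)·p₀^i·(1−p₀)^(n−i)
p-value (one-sided, H₁ greater) = 0.00000
At α=0.01: p < α → reject H₀

reject H₀: yes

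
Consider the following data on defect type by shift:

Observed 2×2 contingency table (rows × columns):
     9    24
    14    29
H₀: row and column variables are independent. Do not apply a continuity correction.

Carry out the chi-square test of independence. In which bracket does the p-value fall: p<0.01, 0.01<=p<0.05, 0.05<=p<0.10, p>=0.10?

Row totals [33, 43], col totals [23, 53], n=76
χ² = (9−9.99)²/9.99 + (24−23.01)²/23.01 + (14−13.01)²/13.01 + (29−29.99)²/29.99 = 0.2471
df = 1
p-value (upper-tail) = 0.61909
→ bracket: p>=0.10

p-value bracket: p>=0.10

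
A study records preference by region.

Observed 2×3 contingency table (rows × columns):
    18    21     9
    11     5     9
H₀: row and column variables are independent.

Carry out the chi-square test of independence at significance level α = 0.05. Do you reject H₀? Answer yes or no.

Row totals [48, 25], col totals [29, 26, 18], n=73
χ² = (18−19.07)²/19.07 + (21−17.10)²/17.10 + (9−11.84)²/11.84 + (11−9.93)²/9.93 + (5−8.90)²/8.90 + (9−6.16)²/6.16 = 4.7619
df = 2
p-value (upper-tail) = 0.09246
At α=0.05: p ≥ α → fail to reject H₀

reject H₀: no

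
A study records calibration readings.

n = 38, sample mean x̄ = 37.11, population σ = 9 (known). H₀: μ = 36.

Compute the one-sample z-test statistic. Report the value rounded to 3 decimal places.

test statistic = 0.760

SE = σ/√n = 9/√38 = 1.4600
z = (x̄−μ₀)/SE = (37.11−36)/1.4600 = 0.7603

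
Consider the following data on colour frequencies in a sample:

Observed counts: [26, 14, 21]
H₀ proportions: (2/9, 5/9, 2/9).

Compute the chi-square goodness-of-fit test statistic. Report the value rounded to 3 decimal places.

n = 61; E_i = n·p_i = [13.56, 33.89, 13.56]
χ² = (26−13.56)²/13.56 + (14−33.89)²/33.89 + (21−13.56)²/13.56 = 27.1852
df = 2

test statistic = 27.185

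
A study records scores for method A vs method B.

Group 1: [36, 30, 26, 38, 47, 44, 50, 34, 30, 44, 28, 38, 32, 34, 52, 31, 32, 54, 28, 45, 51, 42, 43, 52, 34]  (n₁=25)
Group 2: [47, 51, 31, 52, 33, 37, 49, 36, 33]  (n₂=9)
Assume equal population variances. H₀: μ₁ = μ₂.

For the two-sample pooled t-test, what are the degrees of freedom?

df = n₁ + n₂ − 2 = 25 + 9 − 2 = 32

degrees of freedom = 32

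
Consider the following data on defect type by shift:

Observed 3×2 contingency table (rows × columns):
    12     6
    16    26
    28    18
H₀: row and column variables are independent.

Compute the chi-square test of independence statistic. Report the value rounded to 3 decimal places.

Row totals [18, 42, 46], col totals [56, 50], n=106
χ² = (12−9.51)²/9.51 + (6−8.49)²/8.49 + (16−22.19)²/22.19 + (26−19.81)²/19.81 + (28−24.30)²/24.30 + (18−21.70)²/21.70 = 6.2352
df = 2

test statistic = 6.235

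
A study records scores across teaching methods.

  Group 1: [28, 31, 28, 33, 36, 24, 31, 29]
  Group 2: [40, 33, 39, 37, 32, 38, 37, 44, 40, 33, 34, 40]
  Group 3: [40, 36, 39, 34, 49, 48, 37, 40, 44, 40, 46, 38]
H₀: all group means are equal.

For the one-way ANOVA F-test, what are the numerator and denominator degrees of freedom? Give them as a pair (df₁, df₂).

degrees of freedom = [2, 29]

k = 3 groups, N = 32 total
df = (k−1, N−k) = (3−1, 32−3) = (2, 29)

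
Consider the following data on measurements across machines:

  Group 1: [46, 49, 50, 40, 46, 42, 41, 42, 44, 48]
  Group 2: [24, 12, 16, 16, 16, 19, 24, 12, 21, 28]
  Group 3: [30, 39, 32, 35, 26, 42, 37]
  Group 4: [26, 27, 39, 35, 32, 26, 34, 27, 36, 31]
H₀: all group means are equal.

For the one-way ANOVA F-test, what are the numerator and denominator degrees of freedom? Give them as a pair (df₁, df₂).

degrees of freedom = [3, 33]

k = 4 groups, N = 37 total
df = (k−1, N−k) = (4−1, 37−4) = (3, 33)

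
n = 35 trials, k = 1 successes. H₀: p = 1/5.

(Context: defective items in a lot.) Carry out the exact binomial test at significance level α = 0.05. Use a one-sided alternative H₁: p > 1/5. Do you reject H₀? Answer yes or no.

reject H₀: no

Exact binomial: n=35, k=1, p₀=1/5=0.2000
P(X≥1) from Σ C(n,i)·p₀^i·(1−p₀)^(n−i)
p-value (one-sided, H₁ greater) = 0.99959
At α=0.05: p ≥ α → fail to reject H₀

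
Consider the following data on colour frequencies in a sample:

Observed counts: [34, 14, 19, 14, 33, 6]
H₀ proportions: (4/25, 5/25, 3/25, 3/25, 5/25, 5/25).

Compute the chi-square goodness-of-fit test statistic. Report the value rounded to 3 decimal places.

n = 120; E_i = n·p_i = [19.20, 24.00, 14.40, 14.40, 24.00, 24.00]
χ² = (34−19.20)²/19.20 + (14−24.00)²/24.00 + (19−14.40)²/14.40 + (14−14.40)²/14.40 + (33−24.00)²/24.00 + (6−24.00)²/24.00 = 33.9306
df = 5

test statistic = 33.931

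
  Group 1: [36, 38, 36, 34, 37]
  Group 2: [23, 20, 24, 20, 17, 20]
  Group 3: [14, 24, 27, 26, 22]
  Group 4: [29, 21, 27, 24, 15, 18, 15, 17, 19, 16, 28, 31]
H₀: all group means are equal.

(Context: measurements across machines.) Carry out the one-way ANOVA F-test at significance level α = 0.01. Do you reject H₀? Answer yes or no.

Group means [36.20, 20.67, 22.60, 21.67], grand mean 24.214
SSB = Σnᵢ(x̄ᵢ−x̄)² = 884.714; SSW = ΣΣ(x−x̄ᵢ)² = 526.000
MSB = 884.714/3 = 294.9048; MSW = 526.000/24 = 21.9167
F = MSB/MSW = 13.4557
df = (3, 24)
p-value (upper-tail) = 0.00002
At α=0.01: p < α → reject H₀

reject H₀: yes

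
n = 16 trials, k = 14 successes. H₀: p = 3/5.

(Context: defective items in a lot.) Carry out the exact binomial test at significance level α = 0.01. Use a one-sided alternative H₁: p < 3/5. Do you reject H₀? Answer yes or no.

reject H₀: no

Exact binomial: n=16, k=14, p₀=3/5=0.6000
P(X≤14) from Σ C(n,i)·p₀^i·(1−p₀)^(n−i)
p-value (one-sided, H₁ less) = 0.99671
At α=0.01: p ≥ α → fail to reject H₀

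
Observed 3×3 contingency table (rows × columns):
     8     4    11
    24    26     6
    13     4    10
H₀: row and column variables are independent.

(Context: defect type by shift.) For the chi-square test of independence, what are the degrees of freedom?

df = (r−1)(c−1) = (3−1)·(3−1) = 4

degrees of freedom = 4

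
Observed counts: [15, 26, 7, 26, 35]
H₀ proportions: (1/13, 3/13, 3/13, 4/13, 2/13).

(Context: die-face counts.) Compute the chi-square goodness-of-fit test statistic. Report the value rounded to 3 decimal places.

n = 109; E_i = n·p_i = [8.38, 25.15, 25.15, 33.54, 16.77]
χ² = (15−8.38)²/8.38 + (26−25.15)²/25.15 + (7−25.15)²/25.15 + (26−33.54)²/33.54 + (35−16.77)²/16.77 = 39.8639
df = 4

test statistic = 39.864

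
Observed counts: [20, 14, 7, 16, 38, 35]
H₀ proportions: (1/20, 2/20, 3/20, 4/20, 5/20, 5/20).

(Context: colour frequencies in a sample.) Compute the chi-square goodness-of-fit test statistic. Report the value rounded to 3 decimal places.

test statistic = 41.097

n = 130; E_i = n·p_i = [6.50, 13.00, 19.50, 26.00, 32.50, 32.50]
χ² = (20−6.50)²/6.50 + (14−13.00)²/13.00 + (7−19.50)²/19.50 + (16−26.00)²/26.00 + (38−32.50)²/32.50 + (35−32.50)²/32.50 = 41.0974
df = 5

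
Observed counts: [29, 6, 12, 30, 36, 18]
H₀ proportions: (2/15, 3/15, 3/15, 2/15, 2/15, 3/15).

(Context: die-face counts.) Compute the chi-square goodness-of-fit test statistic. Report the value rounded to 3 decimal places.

test statistic = 62.111

n = 131; E_i = n·p_i = [17.47, 26.20, 26.20, 17.47, 17.47, 26.20]
χ² = (29−17.47)²/17.47 + (6−26.20)²/26.20 + (12−26.20)²/26.20 + (30−17.47)²/17.47 + (36−17.47)²/17.47 + (18−26.20)²/26.20 = 62.1107
df = 5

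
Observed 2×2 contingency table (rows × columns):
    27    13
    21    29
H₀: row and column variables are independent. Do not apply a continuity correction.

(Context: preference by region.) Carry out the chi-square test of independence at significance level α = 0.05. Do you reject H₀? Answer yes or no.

Row totals [40, 50], col totals [48, 42], n=90
χ² = (27−21.33)²/21.33 + (13−18.67)²/18.67 + (21−26.67)²/26.67 + (29−23.33)²/23.33 = 5.8058
df = 1
p-value (upper-tail) = 0.01597
At α=0.05: p < α → reject H₀

reject H₀: yes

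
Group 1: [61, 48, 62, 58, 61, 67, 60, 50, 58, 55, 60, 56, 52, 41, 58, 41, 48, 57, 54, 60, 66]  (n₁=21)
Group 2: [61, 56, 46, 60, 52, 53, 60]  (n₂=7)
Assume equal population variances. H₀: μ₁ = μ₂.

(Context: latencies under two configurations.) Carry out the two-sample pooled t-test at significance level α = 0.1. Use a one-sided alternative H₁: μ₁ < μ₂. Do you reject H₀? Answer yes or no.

x̄₁=55.857, s₁=7.080, n₁=21
x̄₂=55.429, s₂=5.473, n₂=7
s_p² = [20·7.080² + 6·5.473²]/26 = 45.4725
SE = √(s_p²·(1/21+1/7)) = 2.9430
t = (55.857−55.429)/2.9430 = 0.1456
df = 26
p-value (one-sided, H₁ less) = 0.55733
At α=0.1: p ≥ α → fail to reject H₀

reject H₀: no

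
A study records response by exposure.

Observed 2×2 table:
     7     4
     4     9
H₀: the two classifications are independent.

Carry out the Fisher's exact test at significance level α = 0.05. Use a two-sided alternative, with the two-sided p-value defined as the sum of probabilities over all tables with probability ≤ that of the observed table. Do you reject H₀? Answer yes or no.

reject H₀: no

Margins: r₁=11, r₂=13, c₁=11, c₂=13, n=24
p_obs = C(11,7)·C(13,4)/C(24,11); sum pmf over tables with pmf ≤ p_obs
p-value (two-sided) = 0.21733
At α=0.05: p ≥ α → fail to reject H₀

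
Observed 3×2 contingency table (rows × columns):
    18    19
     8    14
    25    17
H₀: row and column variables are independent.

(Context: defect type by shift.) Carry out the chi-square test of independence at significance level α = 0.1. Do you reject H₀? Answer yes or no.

reject H₀: no

Row totals [37, 22, 42], col totals [51, 50], n=101
χ² = (18−18.68)²/18.68 + (19−18.32)²/18.32 + (8−11.11)²/11.11 + (14−10.89)²/10.89 + (25−21.21)²/21.21 + (17−20.79)²/20.79 = 3.1776
df = 2
p-value (upper-tail) = 0.20417
At α=0.1: p ≥ α → fail to reject H₀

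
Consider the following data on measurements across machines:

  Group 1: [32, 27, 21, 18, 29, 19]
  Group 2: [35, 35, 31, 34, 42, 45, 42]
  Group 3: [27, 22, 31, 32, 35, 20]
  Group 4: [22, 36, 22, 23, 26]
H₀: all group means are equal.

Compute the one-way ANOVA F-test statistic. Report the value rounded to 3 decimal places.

test statistic = 7.399

Group means [24.33, 37.71, 27.83, 25.80], grand mean 29.417
SSB = Σnᵢ(x̄ᵢ−x̄)² = 717.438; SSW = ΣΣ(x−x̄ᵢ)² = 646.395
MSB = 717.438/3 = 239.1460; MSW = 646.395/20 = 32.3198
F = MSB/MSW = 7.3994
df = (3, 20)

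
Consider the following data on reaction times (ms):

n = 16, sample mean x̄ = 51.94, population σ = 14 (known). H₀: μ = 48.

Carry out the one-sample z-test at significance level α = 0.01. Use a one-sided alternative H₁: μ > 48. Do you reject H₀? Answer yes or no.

reject H₀: no

SE = σ/√n = 14/√16 = 3.5000
z = (x̄−μ₀)/SE = (51.94−48)/3.5000 = 1.1257
p-value (one-sided, H₁ greater) = 0.13014
At α=0.01: p ≥ α → fail to reject H₀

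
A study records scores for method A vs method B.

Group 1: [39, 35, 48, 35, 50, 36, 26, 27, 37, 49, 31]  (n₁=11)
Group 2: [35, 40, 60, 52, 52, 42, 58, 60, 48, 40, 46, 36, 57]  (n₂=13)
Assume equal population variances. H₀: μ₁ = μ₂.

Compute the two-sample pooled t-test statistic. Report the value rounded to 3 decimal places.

test statistic = -2.961

x̄₁=37.545, s₁=8.371, n₁=11
x̄₂=48.154, s₂=9.045, n₂=13
s_p² = [10·8.371² + 12·9.045²]/22 = 76.4736
SE = √(s_p²·(1/11+1/13)) = 3.5826
t = (37.545−48.154)/3.5826 = -2.9611
df = 22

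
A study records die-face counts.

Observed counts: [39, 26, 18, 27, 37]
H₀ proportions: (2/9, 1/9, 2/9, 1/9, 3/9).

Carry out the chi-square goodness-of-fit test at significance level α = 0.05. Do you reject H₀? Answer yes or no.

n = 147; E_i = n·p_i = [32.67, 16.33, 32.67, 16.33, 49.00]
χ² = (39−32.67)²/32.67 + (26−16.33)²/16.33 + (18−32.67)²/32.67 + (27−16.33)²/16.33 + (37−49.00)²/49.00 = 23.4388
df = 4
p-value (upper-tail) = 0.00010
At α=0.05: p < α → reject H₀

reject H₀: yes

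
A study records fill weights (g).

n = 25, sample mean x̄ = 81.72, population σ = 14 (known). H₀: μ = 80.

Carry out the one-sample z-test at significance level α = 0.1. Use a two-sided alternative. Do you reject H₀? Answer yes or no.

SE = σ/√n = 14/√25 = 2.8000
z = (x̄−μ₀)/SE = (81.72−80)/2.8000 = 0.6143
p-value (two-sided) = 0.53903
At α=0.1: p ≥ α → fail to reject H₀

reject H₀: no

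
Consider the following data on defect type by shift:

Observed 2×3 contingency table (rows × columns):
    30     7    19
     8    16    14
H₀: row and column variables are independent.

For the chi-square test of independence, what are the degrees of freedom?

df = (r−1)(c−1) = (2−1)·(3−1) = 2

degrees of freedom = 2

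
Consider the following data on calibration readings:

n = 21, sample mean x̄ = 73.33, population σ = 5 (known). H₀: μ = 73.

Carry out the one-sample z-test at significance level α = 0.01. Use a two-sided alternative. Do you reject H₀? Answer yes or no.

SE = σ/√n = 5/√21 = 1.0911
z = (x̄−μ₀)/SE = (73.33−73)/1.0911 = 0.3024
p-value (two-sided) = 0.76231
At α=0.01: p ≥ α → fail to reject H₀

reject H₀: no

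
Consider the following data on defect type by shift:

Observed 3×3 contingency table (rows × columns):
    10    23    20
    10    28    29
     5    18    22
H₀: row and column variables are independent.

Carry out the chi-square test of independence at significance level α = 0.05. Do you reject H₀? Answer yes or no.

reject H₀: no

Row totals [53, 67, 45], col totals [25, 69, 71], n=165
χ² = (10−8.03)²/8.03 + (23−22.16)²/22.16 + (20−22.81)²/22.81 + (10−10.15)²/10.15 + (28−28.02)²/28.02 + (29−28.83)²/28.83 + (5−6.82)²/6.82 + (18−18.82)²/18.82 + (22−19.36)²/19.36 = 1.7426
df = 4
p-value (upper-tail) = 0.78297
At α=0.05: p ≥ α → fail to reject H₀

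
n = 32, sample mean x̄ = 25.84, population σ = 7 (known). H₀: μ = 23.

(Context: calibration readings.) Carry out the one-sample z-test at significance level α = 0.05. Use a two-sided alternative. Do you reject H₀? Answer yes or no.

SE = σ/√n = 7/√32 = 1.2374
z = (x̄−μ₀)/SE = (25.84−23)/1.2374 = 2.2951
p-value (two-sided) = 0.02173
At α=0.05: p < α → reject H₀

reject H₀: yes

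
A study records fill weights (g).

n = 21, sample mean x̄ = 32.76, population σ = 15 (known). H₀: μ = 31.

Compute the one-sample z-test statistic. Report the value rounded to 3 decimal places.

SE = σ/√n = 15/√21 = 3.2733
z = (x̄−μ₀)/SE = (32.76−31)/3.2733 = 0.5377

test statistic = 0.538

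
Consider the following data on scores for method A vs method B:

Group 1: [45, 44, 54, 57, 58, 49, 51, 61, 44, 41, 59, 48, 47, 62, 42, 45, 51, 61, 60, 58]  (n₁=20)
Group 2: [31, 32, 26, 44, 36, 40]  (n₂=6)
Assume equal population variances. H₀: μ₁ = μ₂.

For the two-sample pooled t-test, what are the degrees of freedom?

degrees of freedom = 24

df = n₁ + n₂ − 2 = 20 + 6 − 2 = 24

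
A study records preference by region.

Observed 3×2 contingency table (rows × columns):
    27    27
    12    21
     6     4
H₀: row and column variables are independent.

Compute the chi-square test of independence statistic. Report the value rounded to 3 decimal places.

Row totals [54, 33, 10], col totals [45, 52], n=97
χ² = (27−25.05)²/25.05 + (27−28.95)²/28.95 + (12−15.31)²/15.31 + (21−17.69)²/17.69 + (6−4.64)²/4.64 + (4−5.36)²/5.36 = 2.3617
df = 2

test statistic = 2.362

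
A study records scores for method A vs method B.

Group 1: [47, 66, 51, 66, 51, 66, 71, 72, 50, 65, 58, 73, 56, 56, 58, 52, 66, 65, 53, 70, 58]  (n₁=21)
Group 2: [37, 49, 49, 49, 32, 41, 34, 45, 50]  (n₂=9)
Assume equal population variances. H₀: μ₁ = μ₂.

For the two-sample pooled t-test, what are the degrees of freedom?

df = n₁ + n₂ − 2 = 21 + 9 − 2 = 28

degrees of freedom = 28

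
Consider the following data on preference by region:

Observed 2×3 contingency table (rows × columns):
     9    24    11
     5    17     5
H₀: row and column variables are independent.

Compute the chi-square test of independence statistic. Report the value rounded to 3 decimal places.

test statistic = 0.549

Row totals [44, 27], col totals [14, 41, 16], n=71
χ² = (9−8.68)²/8.68 + (24−25.41)²/25.41 + (11−9.92)²/9.92 + (5−5.32)²/5.32 + (17−15.59)²/15.59 + (5−6.08)²/6.08 = 0.5490
df = 2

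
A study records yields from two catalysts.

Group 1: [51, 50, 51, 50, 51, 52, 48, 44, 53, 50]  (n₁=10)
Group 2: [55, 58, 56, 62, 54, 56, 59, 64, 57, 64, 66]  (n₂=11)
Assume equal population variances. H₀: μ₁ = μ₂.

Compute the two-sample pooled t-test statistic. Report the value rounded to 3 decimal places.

test statistic = -6.071

x̄₁=50.000, s₁=2.494, n₁=10
x̄₂=59.182, s₂=4.143, n₂=11
s_p² = [9·2.494² + 10·4.143²]/19 = 11.9809
SE = √(s_p²·(1/10+1/11)) = 1.5124
t = (50.000−59.182)/1.5124 = -6.0712
df = 19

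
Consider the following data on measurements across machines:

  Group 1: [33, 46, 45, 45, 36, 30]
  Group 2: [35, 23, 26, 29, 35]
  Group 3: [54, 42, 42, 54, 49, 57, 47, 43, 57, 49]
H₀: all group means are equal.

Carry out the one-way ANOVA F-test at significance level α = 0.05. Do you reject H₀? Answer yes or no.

reject H₀: yes

Group means [39.17, 29.60, 49.40], grand mean 41.762
SSB = Σnᵢ(x̄ᵢ−x̄)² = 1363.376; SSW = ΣΣ(x−x̄ᵢ)² = 676.433
MSB = 1363.376/2 = 681.6881; MSW = 676.433/18 = 37.5796
F = MSB/MSW = 18.1398
df = (2, 18)
p-value (upper-tail) = 0.00005
At α=0.05: p < α → reject H₀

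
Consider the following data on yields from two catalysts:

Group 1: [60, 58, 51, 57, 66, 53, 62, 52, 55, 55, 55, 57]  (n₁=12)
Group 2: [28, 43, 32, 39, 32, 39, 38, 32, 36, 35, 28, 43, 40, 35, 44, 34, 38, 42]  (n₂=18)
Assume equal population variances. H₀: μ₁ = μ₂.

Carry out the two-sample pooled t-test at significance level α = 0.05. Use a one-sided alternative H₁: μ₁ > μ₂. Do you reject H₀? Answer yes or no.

reject H₀: yes

x̄₁=56.750, s₁=4.309, n₁=12
x̄₂=36.556, s₂=4.949, n₂=18
s_p² = [11·4.309² + 17·4.949²]/28 = 22.1677
SE = √(s_p²·(1/12+1/18)) = 1.7547
t = (56.750−36.556)/1.7547 = 11.5090
df = 28
p-value (one-sided, H₁ greater) = 0.00000
At α=0.05: p < α → reject H₀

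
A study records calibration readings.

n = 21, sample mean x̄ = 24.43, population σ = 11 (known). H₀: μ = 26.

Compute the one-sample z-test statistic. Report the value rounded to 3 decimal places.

test statistic = -0.654

SE = σ/√n = 11/√21 = 2.4004
z = (x̄−μ₀)/SE = (24.43−26)/2.4004 = -0.6541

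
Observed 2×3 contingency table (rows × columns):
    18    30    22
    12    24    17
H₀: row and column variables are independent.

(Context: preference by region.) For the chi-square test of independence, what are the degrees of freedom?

df = (r−1)(c−1) = (2−1)·(3−1) = 2

degrees of freedom = 2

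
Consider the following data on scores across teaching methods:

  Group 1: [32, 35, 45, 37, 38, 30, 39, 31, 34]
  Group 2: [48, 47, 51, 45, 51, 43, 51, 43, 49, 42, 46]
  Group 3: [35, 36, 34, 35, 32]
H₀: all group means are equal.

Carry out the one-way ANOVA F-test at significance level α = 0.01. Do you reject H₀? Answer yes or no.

Group means [35.67, 46.91, 34.40], grand mean 40.360
SSB = Σnᵢ(x̄ᵢ−x̄)² = 847.651; SSW = ΣΣ(x−x̄ᵢ)² = 300.109
MSB = 847.651/2 = 423.8255; MSW = 300.109/22 = 13.6413
F = MSB/MSW = 31.0692
df = (2, 22)
p-value (upper-tail) = 0.00000
At α=0.01: p < α → reject H₀

reject H₀: yes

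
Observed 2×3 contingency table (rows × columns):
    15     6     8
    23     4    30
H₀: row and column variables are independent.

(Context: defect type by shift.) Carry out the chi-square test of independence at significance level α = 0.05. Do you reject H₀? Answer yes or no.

reject H₀: yes

Row totals [29, 57], col totals [38, 10, 38], n=86
χ² = (15−12.81)²/12.81 + (6−3.37)²/3.37 + (8−12.81)²/12.81 + (23−25.19)²/25.19 + (4−6.63)²/6.63 + (30−25.19)²/25.19 = 6.3812
df = 2
p-value (upper-tail) = 0.04115
At α=0.05: p < α → reject H₀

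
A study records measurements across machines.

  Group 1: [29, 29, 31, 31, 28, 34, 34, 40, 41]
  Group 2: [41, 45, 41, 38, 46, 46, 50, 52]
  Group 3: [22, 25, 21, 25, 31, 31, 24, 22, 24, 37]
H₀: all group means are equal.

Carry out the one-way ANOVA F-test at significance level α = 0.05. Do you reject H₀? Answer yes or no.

Group means [33.00, 44.88, 26.20], grand mean 34.000
SSB = Σnᵢ(x̄ᵢ−x̄)² = 1563.525; SSW = ΣΣ(x−x̄ᵢ)² = 574.475
MSB = 1563.525/2 = 781.7625; MSW = 574.475/24 = 23.9365
F = MSB/MSW = 32.6599
df = (2, 24)
p-value (upper-tail) = 0.00000
At α=0.05: p < α → reject H₀

reject H₀: yes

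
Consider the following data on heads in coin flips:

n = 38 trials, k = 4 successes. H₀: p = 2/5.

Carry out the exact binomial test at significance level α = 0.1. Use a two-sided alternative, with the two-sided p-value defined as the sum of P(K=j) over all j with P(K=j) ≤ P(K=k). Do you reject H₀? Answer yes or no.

reject H₀: yes

Exact binomial: n=38, k=4, p₀=2/5=0.4000
P(X=j) = C(n,j)·p₀^j·(1−p₀)^(n−j); p = Σ P(X=j) over j with P(X=j) ≤ P(X=4)
p-value (two-sided) = 0.00009
At α=0.1: p < α → reject H₀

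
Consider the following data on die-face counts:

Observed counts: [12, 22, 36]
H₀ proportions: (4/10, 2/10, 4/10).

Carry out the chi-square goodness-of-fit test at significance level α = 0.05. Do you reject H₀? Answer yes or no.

n = 70; E_i = n·p_i = [28.00, 14.00, 28.00]
χ² = (12−28.00)²/28.00 + (22−14.00)²/14.00 + (36−28.00)²/28.00 = 16.0000
df = 2
p-value (upper-tail) = 0.00034
At α=0.05: p < α → reject H₀

reject H₀: yes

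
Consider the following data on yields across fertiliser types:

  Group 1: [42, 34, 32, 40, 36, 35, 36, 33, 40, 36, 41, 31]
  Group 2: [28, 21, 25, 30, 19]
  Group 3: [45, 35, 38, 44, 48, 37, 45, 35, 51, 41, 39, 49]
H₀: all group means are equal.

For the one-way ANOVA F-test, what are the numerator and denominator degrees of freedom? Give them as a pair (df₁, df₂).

degrees of freedom = [2, 26]

k = 3 groups, N = 29 total
df = (k−1, N−k) = (3−1, 29−3) = (2, 26)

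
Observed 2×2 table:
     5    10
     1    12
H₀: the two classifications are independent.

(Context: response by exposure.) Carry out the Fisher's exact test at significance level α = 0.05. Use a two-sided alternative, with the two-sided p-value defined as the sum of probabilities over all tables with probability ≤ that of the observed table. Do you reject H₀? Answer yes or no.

Margins: r₁=15, r₂=13, c₁=6, c₂=22, n=28
p_obs = C(15,5)·C(13,1)/C(28,6); sum pmf over tables with pmf ≤ p_obs
p-value (two-sided) = 0.17271
At α=0.05: p ≥ α → fail to reject H₀

reject H₀: no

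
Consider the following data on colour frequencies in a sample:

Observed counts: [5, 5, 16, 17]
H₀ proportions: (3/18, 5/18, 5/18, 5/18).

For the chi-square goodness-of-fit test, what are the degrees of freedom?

df = k − 1 = 4 − 1 = 3

degrees of freedom = 3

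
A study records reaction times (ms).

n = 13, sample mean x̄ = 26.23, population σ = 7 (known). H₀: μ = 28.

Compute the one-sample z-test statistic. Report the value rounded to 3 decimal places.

test statistic = -0.912

SE = σ/√n = 7/√13 = 1.9415
z = (x̄−μ₀)/SE = (26.23−28)/1.9415 = -0.9117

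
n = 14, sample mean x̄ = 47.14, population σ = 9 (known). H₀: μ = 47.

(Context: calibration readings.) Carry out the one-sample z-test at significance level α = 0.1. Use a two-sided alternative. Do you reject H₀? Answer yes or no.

reject H₀: no

SE = σ/√n = 9/√14 = 2.4054
z = (x̄−μ₀)/SE = (47.14−47)/2.4054 = 0.0582
p-value (two-sided) = 0.95359
At α=0.1: p ≥ α → fail to reject H₀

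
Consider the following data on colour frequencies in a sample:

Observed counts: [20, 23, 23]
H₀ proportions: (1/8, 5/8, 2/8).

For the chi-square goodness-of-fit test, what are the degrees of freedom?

degrees of freedom = 2

df = k − 1 = 3 − 1 = 2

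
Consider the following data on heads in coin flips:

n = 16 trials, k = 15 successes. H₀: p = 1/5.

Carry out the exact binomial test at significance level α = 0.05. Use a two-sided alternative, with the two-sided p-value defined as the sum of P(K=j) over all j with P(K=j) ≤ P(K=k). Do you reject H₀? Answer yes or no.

Exact binomial: n=16, k=15, p₀=1/5=0.2000
P(X=j) = C(n,j)·p₀^j·(1−p₀)^(n−j); p = Σ P(X=j) over j with P(X=j) ≤ P(X=15)
p-value (two-sided) = 0.00000
At α=0.05: p < α → reject H₀

reject H₀: yes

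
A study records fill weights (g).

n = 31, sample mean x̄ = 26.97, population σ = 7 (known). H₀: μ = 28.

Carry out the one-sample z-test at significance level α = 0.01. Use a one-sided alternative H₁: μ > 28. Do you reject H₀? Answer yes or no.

reject H₀: no

SE = σ/√n = 7/√31 = 1.2572
z = (x̄−μ₀)/SE = (26.97−28)/1.2572 = -0.8193
p-value (one-sided, H₁ greater) = 0.79368
At α=0.01: p ≥ α → fail to reject H₀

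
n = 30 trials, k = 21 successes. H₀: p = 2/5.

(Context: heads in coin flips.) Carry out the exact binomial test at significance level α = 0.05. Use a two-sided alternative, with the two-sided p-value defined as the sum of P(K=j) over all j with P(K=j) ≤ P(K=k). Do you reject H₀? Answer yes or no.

reject H₀: yes

Exact binomial: n=30, k=21, p₀=2/5=0.4000
P(X=j) = C(n,j)·p₀^j·(1−p₀)^(n−j); p = Σ P(X=j) over j with P(X=j) ≤ P(X=21)
p-value (two-sided) = 0.00117
At α=0.05: p < α → reject H₀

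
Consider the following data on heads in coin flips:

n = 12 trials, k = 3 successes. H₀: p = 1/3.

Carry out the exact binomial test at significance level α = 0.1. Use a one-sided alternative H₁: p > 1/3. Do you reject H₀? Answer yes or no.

Exact binomial: n=12, k=3, p₀=1/3=0.3333
P(X≥3) from Σ C(n,i)·p₀^i·(1−p₀)^(n−i)
p-value (one-sided, H₁ greater) = 0.81888
At α=0.1: p ≥ α → fail to reject H₀

reject H₀: no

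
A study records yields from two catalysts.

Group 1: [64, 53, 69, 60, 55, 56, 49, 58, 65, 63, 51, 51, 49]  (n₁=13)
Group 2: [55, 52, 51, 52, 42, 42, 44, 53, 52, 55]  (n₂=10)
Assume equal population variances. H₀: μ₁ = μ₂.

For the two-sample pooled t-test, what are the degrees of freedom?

degrees of freedom = 21

df = n₁ + n₂ − 2 = 13 + 10 − 2 = 21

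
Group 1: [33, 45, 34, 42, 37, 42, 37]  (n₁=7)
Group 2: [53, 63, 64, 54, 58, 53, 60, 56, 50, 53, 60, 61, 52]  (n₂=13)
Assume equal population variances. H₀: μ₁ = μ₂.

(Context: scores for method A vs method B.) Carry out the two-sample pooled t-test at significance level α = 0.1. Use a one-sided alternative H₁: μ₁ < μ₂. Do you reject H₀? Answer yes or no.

reject H₀: yes

x̄₁=38.571, s₁=4.504, n₁=7
x̄₂=56.692, s₂=4.571, n₂=13
s_p² = [6·4.504² + 12·4.571²]/18 = 20.6935
SE = √(s_p²·(1/7+1/13)) = 2.1326
t = (38.571−56.692)/2.1326 = -8.4970
df = 18
p-value (one-sided, H₁ less) = 0.00000
At α=0.1: p < α → reject H₀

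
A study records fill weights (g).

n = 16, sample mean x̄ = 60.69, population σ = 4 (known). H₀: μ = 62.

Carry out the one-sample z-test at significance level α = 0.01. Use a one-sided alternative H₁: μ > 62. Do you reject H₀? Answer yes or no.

SE = σ/√n = 4/√16 = 1.0000
z = (x̄−μ₀)/SE = (60.69−62)/1.0000 = -1.3100
p-value (one-sided, H₁ greater) = 0.90490
At α=0.01: p ≥ α → fail to reject H₀

reject H₀: no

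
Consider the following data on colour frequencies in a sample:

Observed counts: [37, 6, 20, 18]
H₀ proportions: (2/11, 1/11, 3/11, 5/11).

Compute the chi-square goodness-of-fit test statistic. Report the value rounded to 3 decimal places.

n = 81; E_i = n·p_i = [14.73, 7.36, 22.09, 36.82]
χ² = (37−14.73)²/14.73 + (6−7.36)²/7.36 + (20−22.09)²/22.09 + (18−36.82)²/36.82 = 43.7527
df = 3

test statistic = 43.753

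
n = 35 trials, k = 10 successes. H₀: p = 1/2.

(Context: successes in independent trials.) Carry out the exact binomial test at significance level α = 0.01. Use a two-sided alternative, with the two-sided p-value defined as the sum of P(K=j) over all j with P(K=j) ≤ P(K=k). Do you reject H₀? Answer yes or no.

reject H₀: no

Exact binomial: n=35, k=10, p₀=1/2=0.5000
P(X=j) = C(n,j)·p₀^j·(1−p₀)^(n−j); p = Σ P(X=j) over j with P(X=j) ≤ P(X=10)
p-value (two-sided) = 0.01667
At α=0.01: p ≥ α → fail to reject H₀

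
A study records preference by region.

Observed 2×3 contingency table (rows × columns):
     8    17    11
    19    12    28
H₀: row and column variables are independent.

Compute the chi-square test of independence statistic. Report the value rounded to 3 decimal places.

test statistic = 7.633

Row totals [36, 59], col totals [27, 29, 39], n=95
χ² = (8−10.23)²/10.23 + (17−10.99)²/10.99 + (11−14.78)²/14.78 + (19−16.77)²/16.77 + (12−18.01)²/18.01 + (28−24.22)²/24.22 = 7.6328
df = 2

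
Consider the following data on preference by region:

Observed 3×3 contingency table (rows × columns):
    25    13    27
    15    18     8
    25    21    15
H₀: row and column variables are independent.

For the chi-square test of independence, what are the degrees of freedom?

df = (r−1)(c−1) = (3−1)·(3−1) = 4

degrees of freedom = 4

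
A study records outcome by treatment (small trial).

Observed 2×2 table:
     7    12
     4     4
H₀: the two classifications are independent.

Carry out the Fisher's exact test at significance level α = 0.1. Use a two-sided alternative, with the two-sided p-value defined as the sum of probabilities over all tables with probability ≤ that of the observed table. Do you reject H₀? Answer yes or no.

Margins: r₁=19, r₂=8, c₁=11, c₂=16, n=27
p_obs = C(19,7)·C(8,4)/C(27,11); sum pmf over tables with pmf ≤ p_obs
p-value (two-sided) = 0.67536
At α=0.1: p ≥ α → fail to reject H₀

reject H₀: no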